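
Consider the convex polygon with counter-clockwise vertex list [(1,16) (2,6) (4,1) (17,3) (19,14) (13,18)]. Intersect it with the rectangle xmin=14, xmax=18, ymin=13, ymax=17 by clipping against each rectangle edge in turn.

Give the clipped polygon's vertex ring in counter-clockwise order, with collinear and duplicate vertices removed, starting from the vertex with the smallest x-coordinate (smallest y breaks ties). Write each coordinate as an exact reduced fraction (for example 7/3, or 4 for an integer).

1. After x ≥ 14: [(14,33/13) (17,3) (19,14) (14,52/3)]
2. After x ≤ 18: [(14,33/13) (17,3) (18,17/2) (18,44/3) (14,52/3)]
3. After y ≥ 13: [(14,13) (18,13) (18,44/3) (14,52/3)]
4. After y ≤ 17: [(14,17) (14,13) (18,13) (18,44/3) (29/2,17)]
5. Canonical ring: [(14,13) (18,13) (18,44/3) (29/2,17) (14,17)]

Clipped polygon: [(14,13) (18,13) (18,44/3) (29/2,17) (14,17)]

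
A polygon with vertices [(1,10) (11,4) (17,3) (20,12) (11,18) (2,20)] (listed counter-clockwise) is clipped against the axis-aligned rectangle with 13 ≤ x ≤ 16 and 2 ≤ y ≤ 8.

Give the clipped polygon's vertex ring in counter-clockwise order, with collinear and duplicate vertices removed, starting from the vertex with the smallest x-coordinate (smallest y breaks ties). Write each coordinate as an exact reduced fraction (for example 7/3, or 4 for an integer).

1. After x ≥ 13: [(13,11/3) (17,3) (20,12) (13,50/3)]
2. After x ≤ 16: [(13,11/3) (16,19/6) (16,44/3) (13,50/3)]
3. After y ≥ 2: [(13,11/3) (16,19/6) (16,44/3) (13,50/3)]
4. After y ≤ 8: [(13,8) (13,11/3) (16,19/6) (16,8)]
5. Canonical ring: [(13,11/3) (16,19/6) (16,8) (13,8)]

Clipped polygon: [(13,11/3) (16,19/6) (16,8) (13,8)]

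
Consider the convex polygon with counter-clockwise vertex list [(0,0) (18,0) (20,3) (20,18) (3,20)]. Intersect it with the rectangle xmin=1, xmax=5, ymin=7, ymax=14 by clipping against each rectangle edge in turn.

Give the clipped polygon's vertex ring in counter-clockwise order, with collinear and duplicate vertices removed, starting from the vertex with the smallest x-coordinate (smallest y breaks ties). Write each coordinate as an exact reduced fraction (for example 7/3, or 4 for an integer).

Clipped polygon: [(21/20,7) (5,7) (5,14) (21/10,14)]

1. After x ≥ 1: [(1,20/3) (1,0) (18,0) (20,3) (20,18) (3,20)]
2. After x ≤ 5: [(1,20/3) (1,0) (5,0) (5,336/17) (3,20)]
3. After y ≥ 7: [(21/20,7) (5,7) (5,336/17) (3,20)]
4. After y ≤ 14: [(21/10,14) (21/20,7) (5,7) (5,14)]
5. Canonical ring: [(21/20,7) (5,7) (5,14) (21/10,14)]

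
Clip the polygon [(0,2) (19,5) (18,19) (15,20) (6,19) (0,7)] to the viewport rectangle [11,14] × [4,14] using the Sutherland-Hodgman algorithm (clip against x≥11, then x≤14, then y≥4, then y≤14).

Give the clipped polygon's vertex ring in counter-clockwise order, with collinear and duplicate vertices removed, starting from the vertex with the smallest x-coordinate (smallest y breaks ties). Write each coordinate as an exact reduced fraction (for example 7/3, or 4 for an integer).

Clipped polygon: [(11,4) (38/3,4) (14,80/19) (14,14) (11,14)]

1. After x ≥ 11: [(11,71/19) (19,5) (18,19) (15,20) (11,176/9)]
2. After x ≤ 14: [(11,71/19) (14,80/19) (14,179/9) (11,176/9)]
3. After y ≥ 4: [(11,4) (38/3,4) (14,80/19) (14,179/9) (11,176/9)]
4. After y ≤ 14: [(11,14) (11,4) (38/3,4) (14,80/19) (14,14)]
5. Canonical ring: [(11,4) (38/3,4) (14,80/19) (14,14) (11,14)]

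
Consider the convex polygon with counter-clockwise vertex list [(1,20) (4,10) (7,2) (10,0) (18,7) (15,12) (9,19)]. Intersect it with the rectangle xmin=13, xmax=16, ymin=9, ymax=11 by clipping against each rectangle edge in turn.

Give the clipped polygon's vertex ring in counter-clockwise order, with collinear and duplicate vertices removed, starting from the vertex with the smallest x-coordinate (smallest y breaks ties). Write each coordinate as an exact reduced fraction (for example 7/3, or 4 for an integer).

1. After x ≥ 13: [(13,21/8) (18,7) (15,12) (13,43/3)]
2. After x ≤ 16: [(13,21/8) (16,21/4) (16,31/3) (15,12) (13,43/3)]
3. After y ≥ 9: [(13,9) (16,9) (16,31/3) (15,12) (13,43/3)]
4. After y ≤ 11: [(13,11) (13,9) (16,9) (16,31/3) (78/5,11)]
5. Canonical ring: [(13,9) (16,9) (16,31/3) (78/5,11) (13,11)]

Clipped polygon: [(13,9) (16,9) (16,31/3) (78/5,11) (13,11)]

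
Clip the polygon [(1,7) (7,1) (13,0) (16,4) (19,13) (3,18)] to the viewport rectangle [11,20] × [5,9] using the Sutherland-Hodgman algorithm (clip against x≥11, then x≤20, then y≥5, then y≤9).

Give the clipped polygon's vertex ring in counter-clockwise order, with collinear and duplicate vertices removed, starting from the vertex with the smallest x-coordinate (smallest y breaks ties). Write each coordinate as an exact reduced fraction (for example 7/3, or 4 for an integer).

1. After x ≥ 11: [(11,1/3) (13,0) (16,4) (19,13) (11,31/2)]
2. After x ≤ 20: [(11,1/3) (13,0) (16,4) (19,13) (11,31/2)]
3. After y ≥ 5: [(11,5) (49/3,5) (19,13) (11,31/2)]
4. After y ≤ 9: [(11,9) (11,5) (49/3,5) (53/3,9)]
5. Canonical ring: [(11,5) (49/3,5) (53/3,9) (11,9)]

Clipped polygon: [(11,5) (49/3,5) (53/3,9) (11,9)]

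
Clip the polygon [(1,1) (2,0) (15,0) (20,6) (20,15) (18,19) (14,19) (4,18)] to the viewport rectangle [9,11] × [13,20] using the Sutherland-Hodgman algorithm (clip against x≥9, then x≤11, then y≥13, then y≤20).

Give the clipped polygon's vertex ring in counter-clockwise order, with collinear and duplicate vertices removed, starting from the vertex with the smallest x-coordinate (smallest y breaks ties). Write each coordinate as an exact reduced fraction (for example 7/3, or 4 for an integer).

Clipped polygon: [(9,13) (11,13) (11,187/10) (9,37/2)]

1. After x ≥ 9: [(9,0) (15,0) (20,6) (20,15) (18,19) (14,19) (9,37/2)]
2. After x ≤ 11: [(9,0) (11,0) (11,187/10) (9,37/2)]
3. After y ≥ 13: [(9,13) (11,13) (11,187/10) (9,37/2)]
4. After y ≤ 20: [(9,13) (11,13) (11,187/10) (9,37/2)]
5. Canonical ring: [(9,13) (11,13) (11,187/10) (9,37/2)]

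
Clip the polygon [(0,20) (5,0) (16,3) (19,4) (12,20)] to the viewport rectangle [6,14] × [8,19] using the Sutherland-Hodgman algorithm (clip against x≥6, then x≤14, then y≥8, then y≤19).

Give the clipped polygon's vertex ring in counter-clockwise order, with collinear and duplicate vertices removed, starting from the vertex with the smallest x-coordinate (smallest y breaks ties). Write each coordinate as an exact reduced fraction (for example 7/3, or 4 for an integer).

1. After x ≥ 6: [(6,20) (6,3/11) (16,3) (19,4) (12,20)]
2. After x ≤ 14: [(6,20) (6,3/11) (14,27/11) (14,108/7) (12,20)]
3. After y ≥ 8: [(6,20) (6,8) (14,8) (14,108/7) (12,20)]
4. After y ≤ 19: [(6,19) (6,8) (14,8) (14,108/7) (199/16,19)]
5. Canonical ring: [(6,8) (14,8) (14,108/7) (199/16,19) (6,19)]

Clipped polygon: [(6,8) (14,8) (14,108/7) (199/16,19) (6,19)]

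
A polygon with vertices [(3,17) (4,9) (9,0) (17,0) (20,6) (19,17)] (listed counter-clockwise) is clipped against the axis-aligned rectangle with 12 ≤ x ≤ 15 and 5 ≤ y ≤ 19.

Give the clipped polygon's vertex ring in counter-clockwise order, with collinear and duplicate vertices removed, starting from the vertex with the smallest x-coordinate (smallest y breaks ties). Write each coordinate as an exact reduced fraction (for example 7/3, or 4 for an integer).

Clipped polygon: [(12,5) (15,5) (15,17) (12,17)]

1. After x ≥ 12: [(12,17) (12,0) (17,0) (20,6) (19,17)]
2. After x ≤ 15: [(15,17) (12,17) (12,0) (15,0)]
3. After y ≥ 5: [(15,5) (15,17) (12,17) (12,5)]
4. After y ≤ 19: [(15,5) (15,17) (12,17) (12,5)]
5. Canonical ring: [(12,5) (15,5) (15,17) (12,17)]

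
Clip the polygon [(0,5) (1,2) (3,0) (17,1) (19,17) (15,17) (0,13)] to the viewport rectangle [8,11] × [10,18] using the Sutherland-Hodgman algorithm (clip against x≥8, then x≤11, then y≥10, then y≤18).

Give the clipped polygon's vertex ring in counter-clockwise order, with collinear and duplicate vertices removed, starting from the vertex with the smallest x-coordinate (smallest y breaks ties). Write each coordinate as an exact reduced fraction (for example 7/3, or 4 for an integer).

Clipped polygon: [(8,10) (11,10) (11,239/15) (8,227/15)]

1. After x ≥ 8: [(8,5/14) (17,1) (19,17) (15,17) (8,227/15)]
2. After x ≤ 11: [(8,5/14) (11,4/7) (11,239/15) (8,227/15)]
3. After y ≥ 10: [(8,10) (11,10) (11,239/15) (8,227/15)]
4. After y ≤ 18: [(8,10) (11,10) (11,239/15) (8,227/15)]
5. Canonical ring: [(8,10) (11,10) (11,239/15) (8,227/15)]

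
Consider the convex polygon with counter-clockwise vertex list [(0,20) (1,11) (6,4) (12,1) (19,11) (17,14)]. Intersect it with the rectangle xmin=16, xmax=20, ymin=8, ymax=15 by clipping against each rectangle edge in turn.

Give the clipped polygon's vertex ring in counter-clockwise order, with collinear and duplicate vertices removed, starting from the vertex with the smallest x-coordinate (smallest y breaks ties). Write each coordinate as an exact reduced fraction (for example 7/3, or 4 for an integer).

1. After x ≥ 16: [(16,244/17) (16,47/7) (19,11) (17,14)]
2. After x ≤ 20: [(16,244/17) (16,47/7) (19,11) (17,14)]
3. After y ≥ 8: [(16,244/17) (16,8) (169/10,8) (19,11) (17,14)]
4. After y ≤ 15: [(16,244/17) (16,8) (169/10,8) (19,11) (17,14)]
5. Canonical ring: [(16,8) (169/10,8) (19,11) (17,14) (16,244/17)]

Clipped polygon: [(16,8) (169/10,8) (19,11) (17,14) (16,244/17)]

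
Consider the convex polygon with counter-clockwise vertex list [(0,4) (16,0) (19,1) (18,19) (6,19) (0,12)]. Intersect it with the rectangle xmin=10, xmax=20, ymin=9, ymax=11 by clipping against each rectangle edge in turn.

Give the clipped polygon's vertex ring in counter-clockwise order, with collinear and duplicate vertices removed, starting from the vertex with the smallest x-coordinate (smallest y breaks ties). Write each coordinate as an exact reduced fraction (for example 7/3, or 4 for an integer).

1. After x ≥ 10: [(10,3/2) (16,0) (19,1) (18,19) (10,19)]
2. After x ≤ 20: [(10,3/2) (16,0) (19,1) (18,19) (10,19)]
3. After y ≥ 9: [(10,9) (167/9,9) (18,19) (10,19)]
4. After y ≤ 11: [(10,11) (10,9) (167/9,9) (166/9,11)]
5. Canonical ring: [(10,9) (167/9,9) (166/9,11) (10,11)]

Clipped polygon: [(10,9) (167/9,9) (166/9,11) (10,11)]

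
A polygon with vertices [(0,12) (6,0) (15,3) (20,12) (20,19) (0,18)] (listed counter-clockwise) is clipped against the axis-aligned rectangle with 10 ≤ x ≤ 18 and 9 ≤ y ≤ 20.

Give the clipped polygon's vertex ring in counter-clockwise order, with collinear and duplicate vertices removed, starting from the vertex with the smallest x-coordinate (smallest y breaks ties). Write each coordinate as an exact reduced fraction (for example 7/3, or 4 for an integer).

1. After x ≥ 10: [(10,4/3) (15,3) (20,12) (20,19) (10,37/2)]
2. After x ≤ 18: [(10,4/3) (15,3) (18,42/5) (18,189/10) (10,37/2)]
3. After y ≥ 9: [(10,9) (18,9) (18,189/10) (10,37/2)]
4. After y ≤ 20: [(10,9) (18,9) (18,189/10) (10,37/2)]
5. Canonical ring: [(10,9) (18,9) (18,189/10) (10,37/2)]

Clipped polygon: [(10,9) (18,9) (18,189/10) (10,37/2)]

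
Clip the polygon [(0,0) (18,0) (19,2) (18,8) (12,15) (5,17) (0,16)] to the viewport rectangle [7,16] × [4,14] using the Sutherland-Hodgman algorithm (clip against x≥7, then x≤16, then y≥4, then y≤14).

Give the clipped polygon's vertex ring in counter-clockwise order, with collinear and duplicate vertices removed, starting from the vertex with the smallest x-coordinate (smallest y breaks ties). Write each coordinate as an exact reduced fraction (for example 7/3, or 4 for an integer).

1. After x ≥ 7: [(7,0) (18,0) (19,2) (18,8) (12,15) (7,115/7)]
2. After x ≤ 16: [(7,0) (16,0) (16,31/3) (12,15) (7,115/7)]
3. After y ≥ 4: [(7,4) (16,4) (16,31/3) (12,15) (7,115/7)]
4. After y ≤ 14: [(7,14) (7,4) (16,4) (16,31/3) (90/7,14)]
5. Canonical ring: [(7,4) (16,4) (16,31/3) (90/7,14) (7,14)]

Clipped polygon: [(7,4) (16,4) (16,31/3) (90/7,14) (7,14)]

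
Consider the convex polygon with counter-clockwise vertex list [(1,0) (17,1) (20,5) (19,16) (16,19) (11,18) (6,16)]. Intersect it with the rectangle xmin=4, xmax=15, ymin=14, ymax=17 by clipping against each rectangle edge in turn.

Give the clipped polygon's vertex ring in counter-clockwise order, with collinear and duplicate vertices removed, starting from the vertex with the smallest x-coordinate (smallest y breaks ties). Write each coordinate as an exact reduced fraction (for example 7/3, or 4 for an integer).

1. After x ≥ 4: [(4,48/5) (4,3/16) (17,1) (20,5) (19,16) (16,19) (11,18) (6,16)]
2. After x ≤ 15: [(4,48/5) (4,3/16) (15,7/8) (15,94/5) (11,18) (6,16)]
3. After y ≥ 14: [(43/8,14) (15,14) (15,94/5) (11,18) (6,16)]
4. After y ≤ 17: [(43/8,14) (15,14) (15,17) (17/2,17) (6,16)]
5. Canonical ring: [(43/8,14) (15,14) (15,17) (17/2,17) (6,16)]

Clipped polygon: [(43/8,14) (15,14) (15,17) (17/2,17) (6,16)]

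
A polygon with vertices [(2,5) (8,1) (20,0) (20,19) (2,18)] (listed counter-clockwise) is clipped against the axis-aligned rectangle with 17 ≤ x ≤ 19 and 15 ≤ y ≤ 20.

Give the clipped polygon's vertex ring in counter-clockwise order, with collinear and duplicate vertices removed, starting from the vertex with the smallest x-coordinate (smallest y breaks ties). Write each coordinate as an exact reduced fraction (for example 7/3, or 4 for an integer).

Clipped polygon: [(17,15) (19,15) (19,341/18) (17,113/6)]

1. After x ≥ 17: [(17,1/4) (20,0) (20,19) (17,113/6)]
2. After x ≤ 19: [(17,1/4) (19,1/12) (19,341/18) (17,113/6)]
3. After y ≥ 15: [(17,15) (19,15) (19,341/18) (17,113/6)]
4. After y ≤ 20: [(17,15) (19,15) (19,341/18) (17,113/6)]
5. Canonical ring: [(17,15) (19,15) (19,341/18) (17,113/6)]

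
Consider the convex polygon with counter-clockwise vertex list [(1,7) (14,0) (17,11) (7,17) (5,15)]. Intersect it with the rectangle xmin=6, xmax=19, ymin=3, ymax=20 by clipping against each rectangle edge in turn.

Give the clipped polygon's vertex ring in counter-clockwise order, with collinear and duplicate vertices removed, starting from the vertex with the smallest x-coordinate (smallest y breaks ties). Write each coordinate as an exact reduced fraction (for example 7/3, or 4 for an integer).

1. After x ≥ 6: [(6,56/13) (14,0) (17,11) (7,17) (6,16)]
2. After x ≤ 19: [(6,56/13) (14,0) (17,11) (7,17) (6,16)]
3. After y ≥ 3: [(6,56/13) (59/7,3) (163/11,3) (17,11) (7,17) (6,16)]
4. After y ≤ 20: [(6,56/13) (59/7,3) (163/11,3) (17,11) (7,17) (6,16)]
5. Canonical ring: [(6,56/13) (59/7,3) (163/11,3) (17,11) (7,17) (6,16)]

Clipped polygon: [(6,56/13) (59/7,3) (163/11,3) (17,11) (7,17) (6,16)]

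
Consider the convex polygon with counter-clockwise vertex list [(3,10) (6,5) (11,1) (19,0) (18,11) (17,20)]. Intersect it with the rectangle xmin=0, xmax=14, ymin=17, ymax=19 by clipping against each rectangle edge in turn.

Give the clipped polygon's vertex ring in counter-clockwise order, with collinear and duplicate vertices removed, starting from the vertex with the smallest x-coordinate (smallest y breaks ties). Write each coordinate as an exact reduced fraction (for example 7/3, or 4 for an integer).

1. After x ≥ 0: [(3,10) (6,5) (11,1) (19,0) (18,11) (17,20)]
2. After x ≤ 14: [(14,125/7) (3,10) (6,5) (11,1) (14,5/8)]
3. After y ≥ 17: [(14,17) (14,125/7) (64/5,17)]
4. After y ≤ 19: [(14,17) (14,125/7) (64/5,17)]
5. Canonical ring: [(64/5,17) (14,17) (14,125/7)]

Clipped polygon: [(64/5,17) (14,17) (14,125/7)]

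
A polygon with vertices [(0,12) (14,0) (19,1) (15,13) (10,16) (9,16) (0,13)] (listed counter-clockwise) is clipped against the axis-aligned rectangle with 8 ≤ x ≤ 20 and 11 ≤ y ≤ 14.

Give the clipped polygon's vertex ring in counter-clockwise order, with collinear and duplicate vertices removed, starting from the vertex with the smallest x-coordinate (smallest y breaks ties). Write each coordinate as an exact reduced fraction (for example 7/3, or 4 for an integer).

Clipped polygon: [(8,11) (47/3,11) (15,13) (40/3,14) (8,14)]

1. After x ≥ 8: [(8,36/7) (14,0) (19,1) (15,13) (10,16) (9,16) (8,47/3)]
2. After x ≤ 20: [(8,36/7) (14,0) (19,1) (15,13) (10,16) (9,16) (8,47/3)]
3. After y ≥ 11: [(8,11) (47/3,11) (15,13) (10,16) (9,16) (8,47/3)]
4. After y ≤ 14: [(8,14) (8,11) (47/3,11) (15,13) (40/3,14)]
5. Canonical ring: [(8,11) (47/3,11) (15,13) (40/3,14) (8,14)]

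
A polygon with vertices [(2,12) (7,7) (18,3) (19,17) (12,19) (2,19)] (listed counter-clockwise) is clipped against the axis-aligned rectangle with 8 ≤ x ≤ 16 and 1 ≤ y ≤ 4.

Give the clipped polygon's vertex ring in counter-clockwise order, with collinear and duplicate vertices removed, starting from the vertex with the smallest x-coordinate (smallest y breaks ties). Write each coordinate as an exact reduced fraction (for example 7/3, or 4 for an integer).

Clipped polygon: [(61/4,4) (16,41/11) (16,4)]

1. After x ≥ 8: [(8,73/11) (18,3) (19,17) (12,19) (8,19)]
2. After x ≤ 16: [(8,73/11) (16,41/11) (16,125/7) (12,19) (8,19)]
3. After y ≥ 1: [(8,73/11) (16,41/11) (16,125/7) (12,19) (8,19)]
4. After y ≤ 4: [(61/4,4) (16,41/11) (16,4)]
5. Canonical ring: [(61/4,4) (16,41/11) (16,4)]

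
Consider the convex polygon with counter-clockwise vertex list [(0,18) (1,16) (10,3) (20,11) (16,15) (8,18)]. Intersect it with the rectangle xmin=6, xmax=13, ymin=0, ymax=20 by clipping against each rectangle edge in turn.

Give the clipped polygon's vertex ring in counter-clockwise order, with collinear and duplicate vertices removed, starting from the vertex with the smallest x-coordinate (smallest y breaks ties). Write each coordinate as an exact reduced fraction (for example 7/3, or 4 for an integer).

1. After x ≥ 6: [(6,18) (6,79/9) (10,3) (20,11) (16,15) (8,18)]
2. After x ≤ 13: [(6,18) (6,79/9) (10,3) (13,27/5) (13,129/8) (8,18)]
3. After y ≥ 0: [(6,18) (6,79/9) (10,3) (13,27/5) (13,129/8) (8,18)]
4. After y ≤ 20: [(6,18) (6,79/9) (10,3) (13,27/5) (13,129/8) (8,18)]
5. Canonical ring: [(6,79/9) (10,3) (13,27/5) (13,129/8) (8,18) (6,18)]

Clipped polygon: [(6,79/9) (10,3) (13,27/5) (13,129/8) (8,18) (6,18)]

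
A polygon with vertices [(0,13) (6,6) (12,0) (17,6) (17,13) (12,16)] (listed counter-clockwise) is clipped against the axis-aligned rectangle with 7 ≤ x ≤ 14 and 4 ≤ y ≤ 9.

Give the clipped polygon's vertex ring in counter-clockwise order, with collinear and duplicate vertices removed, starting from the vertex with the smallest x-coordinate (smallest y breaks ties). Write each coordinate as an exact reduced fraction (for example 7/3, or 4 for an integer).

Clipped polygon: [(7,5) (8,4) (14,4) (14,9) (7,9)]

1. After x ≥ 7: [(7,59/4) (7,5) (12,0) (17,6) (17,13) (12,16)]
2. After x ≤ 14: [(7,59/4) (7,5) (12,0) (14,12/5) (14,74/5) (12,16)]
3. After y ≥ 4: [(7,59/4) (7,5) (8,4) (14,4) (14,74/5) (12,16)]
4. After y ≤ 9: [(7,9) (7,5) (8,4) (14,4) (14,9)]
5. Canonical ring: [(7,5) (8,4) (14,4) (14,9) (7,9)]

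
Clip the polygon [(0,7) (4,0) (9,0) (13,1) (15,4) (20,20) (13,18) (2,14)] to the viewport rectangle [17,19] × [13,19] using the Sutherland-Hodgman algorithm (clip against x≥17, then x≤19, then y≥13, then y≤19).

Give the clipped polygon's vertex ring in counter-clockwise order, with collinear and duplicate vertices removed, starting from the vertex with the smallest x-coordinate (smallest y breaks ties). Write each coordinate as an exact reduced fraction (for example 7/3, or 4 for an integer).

Clipped polygon: [(17,13) (285/16,13) (19,84/5) (19,19) (17,19)]

1. After x ≥ 17: [(17,52/5) (20,20) (17,134/7)]
2. After x ≤ 19: [(17,52/5) (19,84/5) (19,138/7) (17,134/7)]
3. After y ≥ 13: [(17,13) (285/16,13) (19,84/5) (19,138/7) (17,134/7)]
4. After y ≤ 19: [(17,19) (17,13) (285/16,13) (19,84/5) (19,19)]
5. Canonical ring: [(17,13) (285/16,13) (19,84/5) (19,19) (17,19)]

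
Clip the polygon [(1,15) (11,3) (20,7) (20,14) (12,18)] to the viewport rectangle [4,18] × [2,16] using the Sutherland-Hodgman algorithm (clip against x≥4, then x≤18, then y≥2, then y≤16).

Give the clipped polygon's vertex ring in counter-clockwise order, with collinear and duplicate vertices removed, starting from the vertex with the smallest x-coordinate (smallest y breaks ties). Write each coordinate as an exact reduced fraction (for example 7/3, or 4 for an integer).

1. After x ≥ 4: [(4,174/11) (4,57/5) (11,3) (20,7) (20,14) (12,18)]
2. After x ≤ 18: [(4,174/11) (4,57/5) (11,3) (18,55/9) (18,15) (12,18)]
3. After y ≥ 2: [(4,174/11) (4,57/5) (11,3) (18,55/9) (18,15) (12,18)]
4. After y ≤ 16: [(14/3,16) (4,174/11) (4,57/5) (11,3) (18,55/9) (18,15) (16,16)]
5. Canonical ring: [(4,57/5) (11,3) (18,55/9) (18,15) (16,16) (14/3,16) (4,174/11)]

Clipped polygon: [(4,57/5) (11,3) (18,55/9) (18,15) (16,16) (14/3,16) (4,174/11)]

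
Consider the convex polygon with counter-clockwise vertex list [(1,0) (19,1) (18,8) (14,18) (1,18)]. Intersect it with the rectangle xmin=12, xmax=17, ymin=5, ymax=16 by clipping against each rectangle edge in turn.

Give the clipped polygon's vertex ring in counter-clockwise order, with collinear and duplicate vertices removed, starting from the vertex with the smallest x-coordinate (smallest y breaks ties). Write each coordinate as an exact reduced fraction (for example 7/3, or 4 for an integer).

Clipped polygon: [(12,5) (17,5) (17,21/2) (74/5,16) (12,16)]

1. After x ≥ 12: [(12,11/18) (19,1) (18,8) (14,18) (12,18)]
2. After x ≤ 17: [(12,11/18) (17,8/9) (17,21/2) (14,18) (12,18)]
3. After y ≥ 5: [(12,5) (17,5) (17,21/2) (14,18) (12,18)]
4. After y ≤ 16: [(12,16) (12,5) (17,5) (17,21/2) (74/5,16)]
5. Canonical ring: [(12,5) (17,5) (17,21/2) (74/5,16) (12,16)]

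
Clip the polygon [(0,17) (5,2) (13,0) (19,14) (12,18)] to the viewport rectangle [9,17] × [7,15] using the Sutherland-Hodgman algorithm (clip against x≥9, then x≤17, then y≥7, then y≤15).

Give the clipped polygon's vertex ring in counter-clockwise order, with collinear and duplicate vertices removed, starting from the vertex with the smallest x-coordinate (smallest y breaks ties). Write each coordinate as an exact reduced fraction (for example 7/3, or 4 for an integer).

Clipped polygon: [(9,7) (16,7) (17,28/3) (17,15) (9,15)]

1. After x ≥ 9: [(9,71/4) (9,1) (13,0) (19,14) (12,18)]
2. After x ≤ 17: [(9,71/4) (9,1) (13,0) (17,28/3) (17,106/7) (12,18)]
3. After y ≥ 7: [(9,71/4) (9,7) (16,7) (17,28/3) (17,106/7) (12,18)]
4. After y ≤ 15: [(9,15) (9,7) (16,7) (17,28/3) (17,15)]
5. Canonical ring: [(9,7) (16,7) (17,28/3) (17,15) (9,15)]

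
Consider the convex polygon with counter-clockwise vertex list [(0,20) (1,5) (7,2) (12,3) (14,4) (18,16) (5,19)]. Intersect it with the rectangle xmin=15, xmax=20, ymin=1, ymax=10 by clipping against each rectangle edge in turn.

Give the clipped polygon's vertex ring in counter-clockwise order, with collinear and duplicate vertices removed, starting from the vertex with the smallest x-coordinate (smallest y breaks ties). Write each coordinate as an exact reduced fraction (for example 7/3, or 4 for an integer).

1. After x ≥ 15: [(15,7) (18,16) (15,217/13)]
2. After x ≤ 20: [(15,7) (18,16) (15,217/13)]
3. After y ≥ 1: [(15,7) (18,16) (15,217/13)]
4. After y ≤ 10: [(15,10) (15,7) (16,10)]
5. Canonical ring: [(15,7) (16,10) (15,10)]

Clipped polygon: [(15,7) (16,10) (15,10)]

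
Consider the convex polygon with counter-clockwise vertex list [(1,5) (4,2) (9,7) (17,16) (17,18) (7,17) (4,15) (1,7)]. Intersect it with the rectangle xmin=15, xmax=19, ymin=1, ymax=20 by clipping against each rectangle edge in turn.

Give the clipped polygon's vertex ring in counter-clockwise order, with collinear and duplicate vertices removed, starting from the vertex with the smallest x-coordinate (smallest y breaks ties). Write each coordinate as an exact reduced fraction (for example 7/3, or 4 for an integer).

Clipped polygon: [(15,55/4) (17,16) (17,18) (15,89/5)]

1. After x ≥ 15: [(15,55/4) (17,16) (17,18) (15,89/5)]
2. After x ≤ 19: [(15,55/4) (17,16) (17,18) (15,89/5)]
3. After y ≥ 1: [(15,55/4) (17,16) (17,18) (15,89/5)]
4. After y ≤ 20: [(15,55/4) (17,16) (17,18) (15,89/5)]
5. Canonical ring: [(15,55/4) (17,16) (17,18) (15,89/5)]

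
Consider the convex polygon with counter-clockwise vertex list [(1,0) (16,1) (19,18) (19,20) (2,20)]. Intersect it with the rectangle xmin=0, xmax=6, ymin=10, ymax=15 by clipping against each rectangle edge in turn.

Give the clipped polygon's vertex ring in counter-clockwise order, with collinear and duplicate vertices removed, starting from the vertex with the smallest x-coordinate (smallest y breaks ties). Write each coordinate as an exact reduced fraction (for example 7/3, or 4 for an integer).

Clipped polygon: [(3/2,10) (6,10) (6,15) (7/4,15)]

1. After x ≥ 0: [(1,0) (16,1) (19,18) (19,20) (2,20)]
2. After x ≤ 6: [(1,0) (6,1/3) (6,20) (2,20)]
3. After y ≥ 10: [(3/2,10) (6,10) (6,20) (2,20)]
4. After y ≤ 15: [(7/4,15) (3/2,10) (6,10) (6,15)]
5. Canonical ring: [(3/2,10) (6,10) (6,15) (7/4,15)]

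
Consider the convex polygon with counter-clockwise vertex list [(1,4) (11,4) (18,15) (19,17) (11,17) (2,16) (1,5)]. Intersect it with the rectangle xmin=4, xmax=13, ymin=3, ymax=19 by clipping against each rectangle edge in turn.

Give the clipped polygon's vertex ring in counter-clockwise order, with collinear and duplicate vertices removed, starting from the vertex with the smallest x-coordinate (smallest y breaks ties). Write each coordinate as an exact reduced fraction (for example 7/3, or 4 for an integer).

1. After x ≥ 4: [(4,4) (11,4) (18,15) (19,17) (11,17) (4,146/9)]
2. After x ≤ 13: [(4,4) (11,4) (13,50/7) (13,17) (11,17) (4,146/9)]
3. After y ≥ 3: [(4,4) (11,4) (13,50/7) (13,17) (11,17) (4,146/9)]
4. After y ≤ 19: [(4,4) (11,4) (13,50/7) (13,17) (11,17) (4,146/9)]
5. Canonical ring: [(4,4) (11,4) (13,50/7) (13,17) (11,17) (4,146/9)]

Clipped polygon: [(4,4) (11,4) (13,50/7) (13,17) (11,17) (4,146/9)]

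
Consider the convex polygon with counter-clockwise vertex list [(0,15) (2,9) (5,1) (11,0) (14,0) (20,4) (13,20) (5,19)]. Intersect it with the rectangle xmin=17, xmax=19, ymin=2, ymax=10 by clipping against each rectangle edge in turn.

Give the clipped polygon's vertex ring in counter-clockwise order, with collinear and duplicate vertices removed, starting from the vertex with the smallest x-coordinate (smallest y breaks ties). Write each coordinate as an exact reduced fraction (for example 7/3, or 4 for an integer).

Clipped polygon: [(17,2) (19,10/3) (19,44/7) (139/8,10) (17,10)]

1. After x ≥ 17: [(17,2) (20,4) (17,76/7)]
2. After x ≤ 19: [(17,2) (19,10/3) (19,44/7) (17,76/7)]
3. After y ≥ 2: [(17,2) (19,10/3) (19,44/7) (17,76/7)]
4. After y ≤ 10: [(17,10) (17,2) (19,10/3) (19,44/7) (139/8,10)]
5. Canonical ring: [(17,2) (19,10/3) (19,44/7) (139/8,10) (17,10)]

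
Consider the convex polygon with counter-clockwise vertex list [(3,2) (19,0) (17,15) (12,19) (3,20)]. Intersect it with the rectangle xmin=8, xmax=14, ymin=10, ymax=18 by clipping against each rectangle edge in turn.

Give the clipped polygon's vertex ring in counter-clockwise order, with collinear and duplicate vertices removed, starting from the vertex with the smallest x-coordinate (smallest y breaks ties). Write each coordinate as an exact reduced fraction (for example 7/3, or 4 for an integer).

Clipped polygon: [(8,10) (14,10) (14,87/5) (53/4,18) (8,18)]

1. After x ≥ 8: [(8,11/8) (19,0) (17,15) (12,19) (8,175/9)]
2. After x ≤ 14: [(8,11/8) (14,5/8) (14,87/5) (12,19) (8,175/9)]
3. After y ≥ 10: [(8,10) (14,10) (14,87/5) (12,19) (8,175/9)]
4. After y ≤ 18: [(8,18) (8,10) (14,10) (14,87/5) (53/4,18)]
5. Canonical ring: [(8,10) (14,10) (14,87/5) (53/4,18) (8,18)]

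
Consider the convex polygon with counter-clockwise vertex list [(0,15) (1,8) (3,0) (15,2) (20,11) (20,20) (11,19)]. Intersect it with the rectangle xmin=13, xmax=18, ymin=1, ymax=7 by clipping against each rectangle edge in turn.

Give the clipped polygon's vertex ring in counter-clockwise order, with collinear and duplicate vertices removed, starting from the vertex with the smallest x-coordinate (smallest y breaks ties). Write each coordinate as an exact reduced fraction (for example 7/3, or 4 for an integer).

Clipped polygon: [(13,5/3) (15,2) (160/9,7) (13,7)]

1. After x ≥ 13: [(13,5/3) (15,2) (20,11) (20,20) (13,173/9)]
2. After x ≤ 18: [(13,5/3) (15,2) (18,37/5) (18,178/9) (13,173/9)]
3. After y ≥ 1: [(13,5/3) (15,2) (18,37/5) (18,178/9) (13,173/9)]
4. After y ≤ 7: [(13,7) (13,5/3) (15,2) (160/9,7)]
5. Canonical ring: [(13,5/3) (15,2) (160/9,7) (13,7)]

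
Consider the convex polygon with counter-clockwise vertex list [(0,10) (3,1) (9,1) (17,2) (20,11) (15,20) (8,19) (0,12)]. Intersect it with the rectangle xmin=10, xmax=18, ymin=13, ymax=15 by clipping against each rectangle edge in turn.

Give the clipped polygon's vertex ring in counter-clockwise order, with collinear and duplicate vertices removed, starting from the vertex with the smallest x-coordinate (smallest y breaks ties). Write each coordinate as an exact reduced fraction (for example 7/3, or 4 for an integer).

Clipped polygon: [(10,13) (18,13) (18,73/5) (160/9,15) (10,15)]

1. After x ≥ 10: [(10,9/8) (17,2) (20,11) (15,20) (10,135/7)]
2. After x ≤ 18: [(10,9/8) (17,2) (18,5) (18,73/5) (15,20) (10,135/7)]
3. After y ≥ 13: [(10,13) (18,13) (18,73/5) (15,20) (10,135/7)]
4. After y ≤ 15: [(10,15) (10,13) (18,13) (18,73/5) (160/9,15)]
5. Canonical ring: [(10,13) (18,13) (18,73/5) (160/9,15) (10,15)]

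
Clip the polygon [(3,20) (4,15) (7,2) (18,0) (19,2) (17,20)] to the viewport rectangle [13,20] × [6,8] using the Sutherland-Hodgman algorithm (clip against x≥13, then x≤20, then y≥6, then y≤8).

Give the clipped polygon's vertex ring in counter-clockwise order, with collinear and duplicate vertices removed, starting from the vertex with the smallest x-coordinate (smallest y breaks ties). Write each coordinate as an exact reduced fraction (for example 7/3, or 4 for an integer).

Clipped polygon: [(13,6) (167/9,6) (55/3,8) (13,8)]

1. After x ≥ 13: [(13,20) (13,10/11) (18,0) (19,2) (17,20)]
2. After x ≤ 20: [(13,20) (13,10/11) (18,0) (19,2) (17,20)]
3. After y ≥ 6: [(13,20) (13,6) (167/9,6) (17,20)]
4. After y ≤ 8: [(13,8) (13,6) (167/9,6) (55/3,8)]
5. Canonical ring: [(13,6) (167/9,6) (55/3,8) (13,8)]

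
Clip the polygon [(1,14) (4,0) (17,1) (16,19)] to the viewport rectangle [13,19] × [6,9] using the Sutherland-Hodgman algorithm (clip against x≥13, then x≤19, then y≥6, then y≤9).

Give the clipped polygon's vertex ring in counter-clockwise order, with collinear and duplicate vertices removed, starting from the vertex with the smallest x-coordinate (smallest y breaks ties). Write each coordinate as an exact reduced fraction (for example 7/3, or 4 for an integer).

1. After x ≥ 13: [(13,18) (13,9/13) (17,1) (16,19)]
2. After x ≤ 19: [(13,18) (13,9/13) (17,1) (16,19)]
3. After y ≥ 6: [(13,18) (13,6) (301/18,6) (16,19)]
4. After y ≤ 9: [(13,9) (13,6) (301/18,6) (149/9,9)]
5. Canonical ring: [(13,6) (301/18,6) (149/9,9) (13,9)]

Clipped polygon: [(13,6) (301/18,6) (149/9,9) (13,9)]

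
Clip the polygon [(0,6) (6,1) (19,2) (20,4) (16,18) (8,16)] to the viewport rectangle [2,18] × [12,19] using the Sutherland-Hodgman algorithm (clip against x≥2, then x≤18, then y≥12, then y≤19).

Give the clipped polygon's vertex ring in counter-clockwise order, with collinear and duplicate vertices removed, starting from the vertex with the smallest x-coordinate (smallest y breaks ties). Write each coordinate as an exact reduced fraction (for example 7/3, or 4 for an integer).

Clipped polygon: [(24/5,12) (124/7,12) (16,18) (8,16)]

1. After x ≥ 2: [(2,17/2) (2,13/3) (6,1) (19,2) (20,4) (16,18) (8,16)]
2. After x ≤ 18: [(2,17/2) (2,13/3) (6,1) (18,25/13) (18,11) (16,18) (8,16)]
3. After y ≥ 12: [(24/5,12) (124/7,12) (16,18) (8,16)]
4. After y ≤ 19: [(24/5,12) (124/7,12) (16,18) (8,16)]
5. Canonical ring: [(24/5,12) (124/7,12) (16,18) (8,16)]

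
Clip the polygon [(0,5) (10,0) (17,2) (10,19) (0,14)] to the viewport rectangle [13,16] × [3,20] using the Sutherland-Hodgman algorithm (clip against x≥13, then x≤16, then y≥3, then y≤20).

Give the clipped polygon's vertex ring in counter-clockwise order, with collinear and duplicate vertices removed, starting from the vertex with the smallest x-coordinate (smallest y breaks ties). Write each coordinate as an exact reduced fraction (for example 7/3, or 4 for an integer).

1. After x ≥ 13: [(13,6/7) (17,2) (13,82/7)]
2. After x ≤ 16: [(13,6/7) (16,12/7) (16,31/7) (13,82/7)]
3. After y ≥ 3: [(13,3) (16,3) (16,31/7) (13,82/7)]
4. After y ≤ 20: [(13,3) (16,3) (16,31/7) (13,82/7)]
5. Canonical ring: [(13,3) (16,3) (16,31/7) (13,82/7)]

Clipped polygon: [(13,3) (16,3) (16,31/7) (13,82/7)]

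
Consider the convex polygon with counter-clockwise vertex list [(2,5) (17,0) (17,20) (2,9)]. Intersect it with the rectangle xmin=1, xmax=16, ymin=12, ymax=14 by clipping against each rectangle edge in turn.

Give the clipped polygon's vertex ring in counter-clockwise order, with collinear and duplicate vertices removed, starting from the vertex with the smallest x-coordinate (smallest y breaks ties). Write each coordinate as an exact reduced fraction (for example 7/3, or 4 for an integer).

Clipped polygon: [(67/11,12) (16,12) (16,14) (97/11,14)]

1. After x ≥ 1: [(2,5) (17,0) (17,20) (2,9)]
2. After x ≤ 16: [(2,5) (16,1/3) (16,289/15) (2,9)]
3. After y ≥ 12: [(16,12) (16,289/15) (67/11,12)]
4. After y ≤ 14: [(16,12) (16,14) (97/11,14) (67/11,12)]
5. Canonical ring: [(67/11,12) (16,12) (16,14) (97/11,14)]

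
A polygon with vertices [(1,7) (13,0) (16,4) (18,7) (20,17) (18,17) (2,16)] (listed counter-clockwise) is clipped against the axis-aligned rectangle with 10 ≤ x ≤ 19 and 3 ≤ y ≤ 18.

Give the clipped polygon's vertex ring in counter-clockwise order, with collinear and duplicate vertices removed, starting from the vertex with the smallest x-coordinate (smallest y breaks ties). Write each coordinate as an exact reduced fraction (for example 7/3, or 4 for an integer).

1. After x ≥ 10: [(10,7/4) (13,0) (16,4) (18,7) (20,17) (18,17) (10,33/2)]
2. After x ≤ 19: [(10,7/4) (13,0) (16,4) (18,7) (19,12) (19,17) (18,17) (10,33/2)]
3. After y ≥ 3: [(10,3) (61/4,3) (16,4) (18,7) (19,12) (19,17) (18,17) (10,33/2)]
4. After y ≤ 18: [(10,3) (61/4,3) (16,4) (18,7) (19,12) (19,17) (18,17) (10,33/2)]
5. Canonical ring: [(10,3) (61/4,3) (16,4) (18,7) (19,12) (19,17) (18,17) (10,33/2)]

Clipped polygon: [(10,3) (61/4,3) (16,4) (18,7) (19,12) (19,17) (18,17) (10,33/2)]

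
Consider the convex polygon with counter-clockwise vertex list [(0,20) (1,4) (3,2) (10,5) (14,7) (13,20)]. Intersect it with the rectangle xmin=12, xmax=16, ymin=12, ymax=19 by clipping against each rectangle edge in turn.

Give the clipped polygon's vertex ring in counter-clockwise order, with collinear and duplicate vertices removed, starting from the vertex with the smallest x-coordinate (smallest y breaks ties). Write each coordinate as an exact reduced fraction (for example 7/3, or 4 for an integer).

1. After x ≥ 12: [(12,20) (12,6) (14,7) (13,20)]
2. After x ≤ 16: [(12,20) (12,6) (14,7) (13,20)]
3. After y ≥ 12: [(12,20) (12,12) (177/13,12) (13,20)]
4. After y ≤ 19: [(12,19) (12,12) (177/13,12) (170/13,19)]
5. Canonical ring: [(12,12) (177/13,12) (170/13,19) (12,19)]

Clipped polygon: [(12,12) (177/13,12) (170/13,19) (12,19)]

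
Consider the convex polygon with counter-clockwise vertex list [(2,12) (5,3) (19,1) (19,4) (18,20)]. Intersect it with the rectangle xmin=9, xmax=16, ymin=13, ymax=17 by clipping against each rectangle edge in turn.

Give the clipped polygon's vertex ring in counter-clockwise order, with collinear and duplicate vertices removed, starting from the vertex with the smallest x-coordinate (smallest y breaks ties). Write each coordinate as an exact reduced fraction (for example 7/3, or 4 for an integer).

Clipped polygon: [(9,13) (16,13) (16,17) (12,17) (9,31/2)]

1. After x ≥ 9: [(9,31/2) (9,17/7) (19,1) (19,4) (18,20)]
2. After x ≤ 16: [(16,19) (9,31/2) (9,17/7) (16,10/7)]
3. After y ≥ 13: [(16,13) (16,19) (9,31/2) (9,13)]
4. After y ≤ 17: [(16,13) (16,17) (12,17) (9,31/2) (9,13)]
5. Canonical ring: [(9,13) (16,13) (16,17) (12,17) (9,31/2)]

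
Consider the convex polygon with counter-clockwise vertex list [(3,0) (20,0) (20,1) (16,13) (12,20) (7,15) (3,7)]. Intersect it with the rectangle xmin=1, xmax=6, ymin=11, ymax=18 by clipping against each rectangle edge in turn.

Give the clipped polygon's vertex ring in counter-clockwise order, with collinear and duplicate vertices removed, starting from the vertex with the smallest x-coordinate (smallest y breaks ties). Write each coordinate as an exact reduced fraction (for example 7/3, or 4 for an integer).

Clipped polygon: [(5,11) (6,11) (6,13)]

1. After x ≥ 1: [(3,0) (20,0) (20,1) (16,13) (12,20) (7,15) (3,7)]
2. After x ≤ 6: [(3,0) (6,0) (6,13) (3,7)]
3. After y ≥ 11: [(6,11) (6,13) (5,11)]
4. After y ≤ 18: [(6,11) (6,13) (5,11)]
5. Canonical ring: [(5,11) (6,11) (6,13)]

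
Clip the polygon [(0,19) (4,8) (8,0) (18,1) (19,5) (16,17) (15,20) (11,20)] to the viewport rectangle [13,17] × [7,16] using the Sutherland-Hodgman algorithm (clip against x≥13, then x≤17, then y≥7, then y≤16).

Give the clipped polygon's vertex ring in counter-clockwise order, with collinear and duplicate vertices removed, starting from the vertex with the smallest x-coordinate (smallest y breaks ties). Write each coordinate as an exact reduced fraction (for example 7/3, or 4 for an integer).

Clipped polygon: [(13,7) (17,7) (17,13) (65/4,16) (13,16)]

1. After x ≥ 13: [(13,1/2) (18,1) (19,5) (16,17) (15,20) (13,20)]
2. After x ≤ 17: [(13,1/2) (17,9/10) (17,13) (16,17) (15,20) (13,20)]
3. After y ≥ 7: [(13,7) (17,7) (17,13) (16,17) (15,20) (13,20)]
4. After y ≤ 16: [(13,16) (13,7) (17,7) (17,13) (65/4,16)]
5. Canonical ring: [(13,7) (17,7) (17,13) (65/4,16) (13,16)]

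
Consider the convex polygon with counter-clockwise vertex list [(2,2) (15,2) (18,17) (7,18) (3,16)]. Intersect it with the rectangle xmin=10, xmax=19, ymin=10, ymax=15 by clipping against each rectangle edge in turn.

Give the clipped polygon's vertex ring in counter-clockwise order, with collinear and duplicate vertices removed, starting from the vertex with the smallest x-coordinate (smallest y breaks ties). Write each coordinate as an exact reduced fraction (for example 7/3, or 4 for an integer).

1. After x ≥ 10: [(10,2) (15,2) (18,17) (10,195/11)]
2. After x ≤ 19: [(10,2) (15,2) (18,17) (10,195/11)]
3. After y ≥ 10: [(10,10) (83/5,10) (18,17) (10,195/11)]
4. After y ≤ 15: [(10,15) (10,10) (83/5,10) (88/5,15)]
5. Canonical ring: [(10,10) (83/5,10) (88/5,15) (10,15)]

Clipped polygon: [(10,10) (83/5,10) (88/5,15) (10,15)]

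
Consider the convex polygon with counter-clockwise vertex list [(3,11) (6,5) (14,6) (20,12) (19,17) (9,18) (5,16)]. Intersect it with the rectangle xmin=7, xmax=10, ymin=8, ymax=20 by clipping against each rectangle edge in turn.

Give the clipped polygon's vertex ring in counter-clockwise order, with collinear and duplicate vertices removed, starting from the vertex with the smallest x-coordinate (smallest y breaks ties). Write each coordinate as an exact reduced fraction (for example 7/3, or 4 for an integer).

Clipped polygon: [(7,8) (10,8) (10,179/10) (9,18) (7,17)]

1. After x ≥ 7: [(7,41/8) (14,6) (20,12) (19,17) (9,18) (7,17)]
2. After x ≤ 10: [(7,41/8) (10,11/2) (10,179/10) (9,18) (7,17)]
3. After y ≥ 8: [(7,8) (10,8) (10,179/10) (9,18) (7,17)]
4. After y ≤ 20: [(7,8) (10,8) (10,179/10) (9,18) (7,17)]
5. Canonical ring: [(7,8) (10,8) (10,179/10) (9,18) (7,17)]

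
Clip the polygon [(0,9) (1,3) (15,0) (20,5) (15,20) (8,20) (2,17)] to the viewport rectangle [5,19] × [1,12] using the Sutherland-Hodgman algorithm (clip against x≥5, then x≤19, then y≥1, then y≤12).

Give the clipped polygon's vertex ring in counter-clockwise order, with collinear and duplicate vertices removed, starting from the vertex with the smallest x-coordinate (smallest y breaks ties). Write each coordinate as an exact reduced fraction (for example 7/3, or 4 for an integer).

1. After x ≥ 5: [(5,15/7) (15,0) (20,5) (15,20) (8,20) (5,37/2)]
2. After x ≤ 19: [(5,15/7) (15,0) (19,4) (19,8) (15,20) (8,20) (5,37/2)]
3. After y ≥ 1: [(5,15/7) (31/3,1) (16,1) (19,4) (19,8) (15,20) (8,20) (5,37/2)]
4. After y ≤ 12: [(5,12) (5,15/7) (31/3,1) (16,1) (19,4) (19,8) (53/3,12)]
5. Canonical ring: [(5,15/7) (31/3,1) (16,1) (19,4) (19,8) (53/3,12) (5,12)]

Clipped polygon: [(5,15/7) (31/3,1) (16,1) (19,4) (19,8) (53/3,12) (5,12)]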